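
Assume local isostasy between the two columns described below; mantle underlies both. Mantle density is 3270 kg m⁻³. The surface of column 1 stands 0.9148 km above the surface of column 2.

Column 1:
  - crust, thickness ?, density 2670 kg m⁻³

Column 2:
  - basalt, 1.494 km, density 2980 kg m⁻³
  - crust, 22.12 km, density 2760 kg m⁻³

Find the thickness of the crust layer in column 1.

Take the compensation level at the base of the deeper column (depth z_c below the surface of column 1) and equate Σ ρ_i t_i down to z_c; mantle fills any gap and the z_c terms cancel.
Column 1: x×2670 + (z_c − 0 − x)×3270
Column 2: 0.9148×0 + 1.494×2980 + 22.12×2760 + (z_c − 0.9148 − 23.614)×3270
The z_c×3270 term appears on both sides and cancels. Collect the known terms of each column as K = Σ(ρt)_known − 3270 × (depth of known layers): K_1 = 0 − 3270×0 = 0; K_2 = 65503.32 − 3270×(0.9148 + 23.614) = −14705.856.
Balance: K_1 − x×(3270 − 2670) = K_2, so x = (K_1 − K_2)/(3270 − 2670) = 14705.9/600 = 24.5 km.

24.5 km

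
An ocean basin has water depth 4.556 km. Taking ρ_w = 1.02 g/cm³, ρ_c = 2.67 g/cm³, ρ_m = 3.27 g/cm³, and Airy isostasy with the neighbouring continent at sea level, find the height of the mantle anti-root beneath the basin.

For local isostatic compensation: replacing crust with seawater at the top is compensated by replacing crust with mantle at the base: d (ρ_c − ρ_w) = a (ρ_m − ρ_c).
a = d (ρ_c − ρ_w)/(ρ_m − ρ_c) = 4.556 km × 1.65/0.6 = 12.5 km.

12.5 km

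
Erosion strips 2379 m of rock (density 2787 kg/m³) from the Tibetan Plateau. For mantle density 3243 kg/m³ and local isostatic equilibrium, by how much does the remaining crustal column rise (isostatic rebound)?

2040 m

Unloading: uplift u = e ρ_c/ρ_m = 2379 m × 2787/3243 = 2040 m.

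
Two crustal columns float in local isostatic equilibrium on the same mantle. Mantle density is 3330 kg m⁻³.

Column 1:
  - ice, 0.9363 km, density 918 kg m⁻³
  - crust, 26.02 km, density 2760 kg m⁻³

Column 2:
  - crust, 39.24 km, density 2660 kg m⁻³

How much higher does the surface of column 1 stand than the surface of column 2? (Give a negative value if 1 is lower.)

−2.76 km

For any compensation level in the mantle, the mantle terms cancel and isostasy reduces to e = (Σt_1 − Σt_2) − (Σ(ρt)_1 − Σ(ρt)_2) / ρ_m.
Σt_1 = 26.9563 km; Σt_2 = 39.24 km; Σ(ρt)_1 = 72674.7234; Σ(ρt)_2 = 104378.4 (in km·kg m⁻³).
e = (26.9563 − 39.24) − (72674.7234 − 104378.4) / 3330 = −2.76 km.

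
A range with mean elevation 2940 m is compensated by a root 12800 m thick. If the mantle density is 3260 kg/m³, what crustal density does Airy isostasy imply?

2650 kg/m³

ρ_c h = (ρ_m − ρ_c) r → ρ_c (h + r) = ρ_m r → ρ_c = ρ_m r / (h + r).
ρ_c = 3260 × 12800 m / (2940 m + 12800 m) = 2650 kg/m³.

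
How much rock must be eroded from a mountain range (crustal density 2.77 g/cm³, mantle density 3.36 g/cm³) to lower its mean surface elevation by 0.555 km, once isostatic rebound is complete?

Net drop Δ = e − u = e − e ρ_c/ρ_m = e (ρ_m − ρ_c)/ρ_m.
e = Δ ρ_m/(ρ_m − ρ_c) = 0.555 km × 3.36/0.59 = 3.16 km.

3.16 km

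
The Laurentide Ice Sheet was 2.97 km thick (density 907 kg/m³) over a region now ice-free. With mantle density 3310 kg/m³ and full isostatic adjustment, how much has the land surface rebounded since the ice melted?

0.814 km

Removing the load lets mantle flow back in; uplift u satisfies ρ_ice t = ρ_m u.
u = t ρ_ice/ρ_m = 2.97 km × 907/3310 = 0.814 km.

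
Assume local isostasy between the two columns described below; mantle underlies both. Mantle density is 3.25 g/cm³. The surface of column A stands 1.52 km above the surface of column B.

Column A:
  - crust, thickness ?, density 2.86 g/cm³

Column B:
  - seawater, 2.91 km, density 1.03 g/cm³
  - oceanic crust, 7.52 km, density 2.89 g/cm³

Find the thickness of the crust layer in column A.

36.2 km

Take the compensation level at the base of the deeper column (depth z_c below the surface of column A) and equate Σ ρ_i t_i down to z_c; mantle fills any gap and the z_c terms cancel.
Column A: x×2.86 + (z_c − 0 − x)×3.25
Column B: 1.52×0 + 2.91×1.03 + 7.52×2.89 + (z_c − 1.52 − 10.43)×3.25
The z_c×3.25 term appears on both sides and cancels. Collect the known terms of each column as K = Σ(ρt)_known − 3.25 × (depth of known layers): K_A = 0 − 3.25×0 = 0; K_B = 24.7301 − 3.25×(1.52 + 10.43) = −14.1074.
Balance: K_A − x×(3.25 − 2.86) = K_B, so x = (K_A − K_B)/(3.25 − 2.86) = 14.1074/0.39 = 36.2 km.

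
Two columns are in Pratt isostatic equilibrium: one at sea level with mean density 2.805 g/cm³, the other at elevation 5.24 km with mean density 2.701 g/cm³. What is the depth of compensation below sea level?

136 km

ρ_ref D = ρ (D + h) → D (ρ_ref − ρ) = ρ h.
D = ρ h/(ρ_ref − ρ) = 2.701 × 5.24 km/(2.805 − 2.701) = 136 km.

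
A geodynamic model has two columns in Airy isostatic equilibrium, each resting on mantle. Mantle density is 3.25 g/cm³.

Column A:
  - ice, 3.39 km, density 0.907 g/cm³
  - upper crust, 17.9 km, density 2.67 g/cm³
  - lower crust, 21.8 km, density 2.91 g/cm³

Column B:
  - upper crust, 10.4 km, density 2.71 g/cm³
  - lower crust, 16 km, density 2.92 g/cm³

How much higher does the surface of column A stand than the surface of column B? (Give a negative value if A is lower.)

For any compensation level in the mantle, the mantle terms cancel and isostasy reduces to e = (Σt_A − Σt_B) − (Σ(ρt)_A − Σ(ρt)_B) / ρ_m.
Σt_A = 43.09 km; Σt_B = 26.4 km; Σ(ρt)_A = 114.30573; Σ(ρt)_B = 74.904 (in km·g/cm³).
e = (43.09 − 26.4) − (114.30573 − 74.904) / 3.25 = 4.57 km.

4.57 km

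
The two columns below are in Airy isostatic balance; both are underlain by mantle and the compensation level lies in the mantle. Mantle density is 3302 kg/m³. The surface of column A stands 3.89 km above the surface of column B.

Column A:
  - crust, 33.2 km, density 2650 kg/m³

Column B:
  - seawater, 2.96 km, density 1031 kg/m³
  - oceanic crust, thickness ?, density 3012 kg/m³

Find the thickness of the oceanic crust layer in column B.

Take the compensation level at the base of the deeper column (depth z_c below the surface of column A) and equate Σ ρ_i t_i down to z_c; mantle fills any gap and the z_c terms cancel.
Column A: 33.2×2650 + (z_c − 33.2)×3302
Column B: 3.89×0 + 2.96×1031 + x×3012 + (z_c − 3.89 − 2.96 − x)×3302
The z_c×3302 term appears on both sides and cancels. Collect the known terms of each column as K = Σ(ρt)_known − 3302 × (depth of known layers): K_A = 87980 − 3302×33.2 = −21646.4; K_B = 3051.76 − 3302×(3.89 + 2.96) = −19566.94.
Balance: K_A = K_B − x×(3302 − 3012), so x = (K_B − K_A)/(3302 − 3012) = 2079.46/290 = 7.17 km.

7.17 km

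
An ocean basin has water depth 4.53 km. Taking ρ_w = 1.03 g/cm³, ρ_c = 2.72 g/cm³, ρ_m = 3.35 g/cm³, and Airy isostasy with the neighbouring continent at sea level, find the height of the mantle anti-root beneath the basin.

12.2 km

Isostatic balance requires: replacing crust with seawater at the top is compensated by replacing crust with mantle at the base: d (ρ_c − ρ_w) = a (ρ_m − ρ_c).
a = d (ρ_c − ρ_w)/(ρ_m − ρ_c) = 4.53 km × 1.69/0.63 = 12.2 km.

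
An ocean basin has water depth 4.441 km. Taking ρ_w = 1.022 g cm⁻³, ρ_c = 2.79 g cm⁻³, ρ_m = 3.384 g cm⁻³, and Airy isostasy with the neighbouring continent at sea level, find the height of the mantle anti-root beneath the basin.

13.2 km

For local isostatic compensation: replacing crust with seawater at the top is compensated by replacing crust with mantle at the base: d (ρ_c − ρ_w) = a (ρ_m − ρ_c).
a = d (ρ_c − ρ_w)/(ρ_m − ρ_c) = 4.441 km × 1.768/0.594 = 13.2 km.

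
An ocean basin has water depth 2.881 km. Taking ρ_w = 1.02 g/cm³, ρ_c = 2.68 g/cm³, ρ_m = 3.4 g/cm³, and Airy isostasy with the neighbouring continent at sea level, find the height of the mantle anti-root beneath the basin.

Balancing pressure at the compensation depth: replacing crust with seawater at the top is compensated by replacing crust with mantle at the base: d (ρ_c − ρ_w) = a (ρ_m − ρ_c).
a = d (ρ_c − ρ_w)/(ρ_m − ρ_c) = 2.881 km × 1.66/0.72 = 6.64 km.

6.64 km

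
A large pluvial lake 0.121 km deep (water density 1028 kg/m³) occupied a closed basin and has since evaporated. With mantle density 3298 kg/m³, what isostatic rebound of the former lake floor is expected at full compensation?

0.0377 km

u = d ρ_w/ρ_m = 0.121 km × 1028/3298 = 0.0377 km.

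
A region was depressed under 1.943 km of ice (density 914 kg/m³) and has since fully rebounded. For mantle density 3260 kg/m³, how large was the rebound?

0.545 km

Removing the load lets mantle flow back in; uplift u satisfies ρ_ice t = ρ_m u.
u = t ρ_ice/ρ_m = 1.943 km × 914/3260 = 0.545 km.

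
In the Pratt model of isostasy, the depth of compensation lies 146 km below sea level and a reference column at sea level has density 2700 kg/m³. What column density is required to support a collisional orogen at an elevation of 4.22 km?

2620 kg/m³

Pratt balance: ρ_ref D = ρ (D + h).
ρ = ρ_ref D/(D + h) = 2700 × 146 km/(146 km + 4.22 km) = 2620 kg/m³.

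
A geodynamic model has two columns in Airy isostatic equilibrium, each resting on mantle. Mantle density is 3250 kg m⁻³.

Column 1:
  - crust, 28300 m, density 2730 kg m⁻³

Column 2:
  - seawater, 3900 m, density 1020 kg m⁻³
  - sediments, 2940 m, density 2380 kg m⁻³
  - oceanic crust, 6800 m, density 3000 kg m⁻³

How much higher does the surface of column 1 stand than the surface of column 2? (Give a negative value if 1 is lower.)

542 m

For any compensation level in the mantle, the mantle terms cancel and isostasy reduces to e = (Σt_1 − Σt_2) − (Σ(ρt)_1 − Σ(ρt)_2) / ρ_m.
Σt_1 = 28300 m; Σt_2 = 13640 m; Σ(ρt)_1 = 77259000; Σ(ρt)_2 = 31375200 (in m·kg m⁻³).
e = (28300 − 13640) − (77259000 − 31375200) / 3250 = 542 m.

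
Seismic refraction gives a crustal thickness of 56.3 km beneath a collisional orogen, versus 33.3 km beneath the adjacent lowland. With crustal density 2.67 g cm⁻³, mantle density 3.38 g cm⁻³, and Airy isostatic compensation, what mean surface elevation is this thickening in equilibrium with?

4.83 km

Excess crust Δ = 56.3 km − 33.3 km = 23 km, split between elevation h and root r with h + r = Δ.
Airy balance ρ_c h = (ρ_m − ρ_c) r gives r = h ρ_c/(ρ_m − ρ_c), so h (1 + ρ_c/(ρ_m − ρ_c)) = Δ, i.e. h = Δ (ρ_m − ρ_c)/ρ_m.
h = 23 km × 0.71/3.38 = 4.83 km.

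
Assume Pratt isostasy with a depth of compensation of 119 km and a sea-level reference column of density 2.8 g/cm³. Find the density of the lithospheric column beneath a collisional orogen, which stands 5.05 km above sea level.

Pratt balance: ρ_ref D = ρ (D + h).
ρ = ρ_ref D/(D + h) = 2.8 × 119 km/(119 km + 5.05 km) = 2.69 g/cm³.

2.69 g/cm³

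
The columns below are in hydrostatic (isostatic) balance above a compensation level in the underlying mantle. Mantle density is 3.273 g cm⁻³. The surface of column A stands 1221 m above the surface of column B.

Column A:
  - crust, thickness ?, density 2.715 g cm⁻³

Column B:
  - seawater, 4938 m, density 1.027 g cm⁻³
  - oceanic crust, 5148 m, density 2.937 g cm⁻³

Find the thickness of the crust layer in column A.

30100 m

Take the compensation level at the base of the deeper column (depth z_c below the surface of column A) and equate Σ ρ_i t_i down to z_c; mantle fills any gap and the z_c terms cancel.
Column A: x×2.715 + (z_c − 0 − x)×3.273
Column B: 1221×0 + 4938×1.027 + 5148×2.937 + (z_c − 1221 − 10086)×3.273
The z_c×3.273 term appears on both sides and cancels. Collect the known terms of each column as K = Σ(ρt)_known − 3.273 × (depth of known layers): K_A = 0 − 3.273×0 = 0; K_B = 20191.002 − 3.273×(1221 + 10086) = −16816.809.
Balance: K_A − x×(3.273 − 2.715) = K_B, so x = (K_A − K_B)/(3.273 − 2.715) = 16816.8/0.558 = 30100 m.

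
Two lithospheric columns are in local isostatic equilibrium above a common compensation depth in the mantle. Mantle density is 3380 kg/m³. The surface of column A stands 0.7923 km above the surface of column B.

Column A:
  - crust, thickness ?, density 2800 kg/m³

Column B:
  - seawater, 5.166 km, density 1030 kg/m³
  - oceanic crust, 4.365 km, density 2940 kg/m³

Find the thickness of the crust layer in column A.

Take the compensation level at the base of the deeper column (depth z_c below the surface of column A) and equate Σ ρ_i t_i down to z_c; mantle fills any gap and the z_c terms cancel.
Column A: x×2800 + (z_c − 0 − x)×3380
Column B: 0.7923×0 + 5.166×1030 + 4.365×2940 + (z_c − 0.7923 − 9.531)×3380
The z_c×3380 term appears on both sides and cancels. Collect the known terms of each column as K = Σ(ρt)_known − 3380 × (depth of known layers): K_A = 0 − 3380×0 = 0; K_B = 18154.08 − 3380×(0.7923 + 9.531) = −16738.674.
Balance: K_A − x×(3380 − 2800) = K_B, so x = (K_A − K_B)/(3380 − 2800) = 16738.7/580 = 28.9 km.

28.9 km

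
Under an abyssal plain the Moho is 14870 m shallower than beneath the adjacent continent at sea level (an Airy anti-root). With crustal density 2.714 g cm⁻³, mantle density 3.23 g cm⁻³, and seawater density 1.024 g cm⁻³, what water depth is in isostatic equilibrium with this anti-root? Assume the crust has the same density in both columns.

Replacing a thickness d of crust by seawater at the top must be balanced by replacing crust with mantle at the base: d (ρ_c − ρ_w) = a (ρ_m − ρ_c).
d = a (ρ_m − ρ_c)/(ρ_c − ρ_w) = 14870 m × 0.516/1.69 = 4540 m.

4540 m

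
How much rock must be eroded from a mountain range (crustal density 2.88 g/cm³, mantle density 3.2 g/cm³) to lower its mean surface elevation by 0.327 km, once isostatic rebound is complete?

Net drop Δ = e − u = e − e ρ_c/ρ_m = e (ρ_m − ρ_c)/ρ_m.
e = Δ ρ_m/(ρ_m − ρ_c) = 0.327 km × 3.2/0.32 = 3.27 km.

3.27 km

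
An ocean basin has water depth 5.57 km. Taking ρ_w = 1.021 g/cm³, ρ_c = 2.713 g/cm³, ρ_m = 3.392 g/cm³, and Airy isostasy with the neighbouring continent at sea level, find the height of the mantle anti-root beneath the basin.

13.9 km

Isostatic balance requires: replacing crust with seawater at the top is compensated by replacing crust with mantle at the base: d (ρ_c − ρ_w) = a (ρ_m − ρ_c).
a = d (ρ_c − ρ_w)/(ρ_m − ρ_c) = 5.57 km × 1.692/0.679 = 13.9 km.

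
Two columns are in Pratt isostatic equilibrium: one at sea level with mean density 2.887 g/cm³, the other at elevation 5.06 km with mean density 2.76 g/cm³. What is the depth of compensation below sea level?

ρ_ref D = ρ (D + h) → D (ρ_ref − ρ) = ρ h.
D = ρ h/(ρ_ref − ρ) = 2.76 × 5.06 km/(2.887 − 2.76) = 110 km.

110 km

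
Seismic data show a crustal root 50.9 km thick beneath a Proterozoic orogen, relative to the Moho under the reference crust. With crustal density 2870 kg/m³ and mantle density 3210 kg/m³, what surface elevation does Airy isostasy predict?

6.03 km

For local isostatic compensation: ρ_c h = (ρ_m − ρ_c) r.
h = r (ρ_m − ρ_c) / ρ_c = 50.9 km × (3210 − 2870) / 2870 = 6.03 km.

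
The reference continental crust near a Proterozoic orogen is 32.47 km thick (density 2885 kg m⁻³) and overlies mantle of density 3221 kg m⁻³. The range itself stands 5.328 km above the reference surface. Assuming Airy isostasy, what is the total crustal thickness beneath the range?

Root depth r = h ρ_c / (ρ_m − ρ_c) = 5.328 km × 2885 / 336 = 45.75 km.
Total thickness = T + h + r = 32.47 km + 5.328 km + 45.75 km = 83.5 km.

83.5 km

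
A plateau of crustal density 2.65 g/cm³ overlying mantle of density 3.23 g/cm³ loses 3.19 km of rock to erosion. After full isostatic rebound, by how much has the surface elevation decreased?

0.573 km

Rebound u = e ρ_c/ρ_m = 3.19 km × 2.65/3.23 = 2.617 km.
Net surface drop = e − u = 3.19 km − 2.617 km = e (ρ_m − ρ_c)/ρ_m = 0.573 km.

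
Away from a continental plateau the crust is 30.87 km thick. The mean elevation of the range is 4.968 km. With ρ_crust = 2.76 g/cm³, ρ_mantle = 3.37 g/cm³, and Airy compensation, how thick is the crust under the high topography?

58.3 km

Root depth r = h ρ_c / (ρ_m − ρ_c) = 4.968 km × 2.76 / 0.61 = 22.48 km.
Total thickness = T + h + r = 30.87 km + 4.968 km + 22.48 km = 58.3 km.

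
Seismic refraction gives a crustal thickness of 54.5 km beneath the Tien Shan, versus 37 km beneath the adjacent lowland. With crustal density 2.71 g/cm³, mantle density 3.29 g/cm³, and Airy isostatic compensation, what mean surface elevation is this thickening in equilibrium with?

3.09 km

Excess crust Δ = 54.5 km − 37 km = 17.5 km, split between elevation h and root r with h + r = Δ.
Airy balance ρ_c h = (ρ_m − ρ_c) r gives r = h ρ_c/(ρ_m − ρ_c), so h (1 + ρ_c/(ρ_m − ρ_c)) = Δ, i.e. h = Δ (ρ_m − ρ_c)/ρ_m.
h = 17.5 km × 0.58/3.29 = 3.09 km.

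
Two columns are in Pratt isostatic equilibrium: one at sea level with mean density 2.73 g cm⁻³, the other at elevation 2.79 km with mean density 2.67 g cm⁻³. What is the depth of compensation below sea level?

ρ_ref D = ρ (D + h) → D (ρ_ref − ρ) = ρ h.
D = ρ h/(ρ_ref − ρ) = 2.67 × 2.79 km/(2.73 − 2.67) = 124 km.

124 km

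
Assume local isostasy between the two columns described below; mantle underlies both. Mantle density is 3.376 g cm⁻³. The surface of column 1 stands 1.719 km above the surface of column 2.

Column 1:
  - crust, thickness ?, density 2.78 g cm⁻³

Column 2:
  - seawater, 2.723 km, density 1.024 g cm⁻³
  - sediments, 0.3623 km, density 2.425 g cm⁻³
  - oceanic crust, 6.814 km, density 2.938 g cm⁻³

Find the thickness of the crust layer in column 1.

26.1 km

Take the compensation level at the base of the deeper column (depth z_c below the surface of column 1) and equate Σ ρ_i t_i down to z_c; mantle fills any gap and the z_c terms cancel.
Column 1: x×2.78 + (z_c − 0 − x)×3.376
Column 2: 1.719×0 + 2.723×1.024 + 0.3623×2.425 + 6.814×2.938 + (z_c − 1.719 − 9.8993)×3.376
The z_c×3.376 term appears on both sides and cancels. Collect the known terms of each column as K = Σ(ρt)_known − 3.376 × (depth of known layers): K_1 = 0 − 3.376×0 = 0; K_2 = 23.6864615 − 3.376×(1.719 + 9.8993) = −15.5369193.
Balance: K_1 − x×(3.376 − 2.78) = K_2, so x = (K_1 − K_2)/(3.376 − 2.78) = 15.5369/0.596 = 26.1 km.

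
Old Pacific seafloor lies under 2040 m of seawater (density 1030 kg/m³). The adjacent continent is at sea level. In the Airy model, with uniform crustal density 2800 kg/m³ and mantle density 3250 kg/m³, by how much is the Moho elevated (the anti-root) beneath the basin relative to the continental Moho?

8020 m

By Archimedes' principle applied to the lithosphere: replacing crust with seawater at the top is compensated by replacing crust with mantle at the base: d (ρ_c − ρ_w) = a (ρ_m − ρ_c).
a = d (ρ_c − ρ_w)/(ρ_m − ρ_c) = 2040 m × 1770/450 = 8020 m.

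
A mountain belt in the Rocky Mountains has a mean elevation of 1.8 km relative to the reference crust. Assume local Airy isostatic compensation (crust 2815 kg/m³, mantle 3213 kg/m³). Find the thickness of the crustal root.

12.7 km

By Archimedes' principle applied to the lithosphere: the weight of the topography is balanced by the buoyancy of the root, ρ_c h = (ρ_m − ρ_c) r.
r = h · ρ_c / (ρ_m − ρ_c) = 1.8 km × 2815 / (3213 − 2815) = 12.7 km.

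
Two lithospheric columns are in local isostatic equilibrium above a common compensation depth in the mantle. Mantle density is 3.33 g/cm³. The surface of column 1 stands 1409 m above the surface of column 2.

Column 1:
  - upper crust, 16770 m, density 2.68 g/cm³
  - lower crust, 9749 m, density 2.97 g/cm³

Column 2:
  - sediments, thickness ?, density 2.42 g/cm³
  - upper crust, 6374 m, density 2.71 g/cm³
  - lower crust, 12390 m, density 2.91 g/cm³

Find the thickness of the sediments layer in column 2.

618 m

Take the compensation level at the base of the deeper column (depth z_c below the surface of column 1) and equate Σ ρ_i t_i down to z_c; mantle fills any gap and the z_c terms cancel.
Column 1: 16770×2.68 + 9749×2.97 + (z_c − 26519)×3.33
Column 2: 1409×0 + x×2.42 + 6374×2.71 + 12390×2.91 + (z_c − 1409 − 18764 − x)×3.33
The z_c×3.33 term appears on both sides and cancels. Collect the known terms of each column as K = Σ(ρt)_known − 3.33 × (depth of known layers): K_1 = 73898.13 − 3.33×26519 = −14410.14; K_2 = 53328.44 − 3.33×(1409 + 18764) = −13847.65.
Balance: K_1 = K_2 − x×(3.33 − 2.42), so x = (K_2 − K_1)/(3.33 − 2.42) = 562.49/0.91 = 618 m.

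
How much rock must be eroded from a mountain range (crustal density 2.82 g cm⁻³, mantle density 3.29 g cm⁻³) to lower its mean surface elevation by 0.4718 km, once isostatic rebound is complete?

Net drop Δ = e − u = e − e ρ_c/ρ_m = e (ρ_m − ρ_c)/ρ_m.
e = Δ ρ_m/(ρ_m − ρ_c) = 0.4718 km × 3.29/0.47 = 3.3 km.

3.3 km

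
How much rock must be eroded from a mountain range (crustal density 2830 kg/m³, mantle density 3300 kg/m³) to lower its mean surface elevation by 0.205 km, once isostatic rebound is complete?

1.44 km

Net drop Δ = e − u = e − e ρ_c/ρ_m = e (ρ_m − ρ_c)/ρ_m.
e = Δ ρ_m/(ρ_m − ρ_c) = 0.205 km × 3300/470 = 1.44 km.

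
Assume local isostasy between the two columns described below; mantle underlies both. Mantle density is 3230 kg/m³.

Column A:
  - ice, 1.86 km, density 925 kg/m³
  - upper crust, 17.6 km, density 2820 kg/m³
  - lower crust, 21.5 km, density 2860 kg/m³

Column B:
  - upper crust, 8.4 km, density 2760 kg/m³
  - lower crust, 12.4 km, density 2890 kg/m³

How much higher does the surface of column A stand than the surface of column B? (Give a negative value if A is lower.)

For any compensation level in the mantle, the mantle terms cancel and isostasy reduces to e = (Σt_A − Σt_B) − (Σ(ρt)_A − Σ(ρt)_B) / ρ_m.
Σt_A = 40.96 km; Σt_B = 20.8 km; Σ(ρt)_A = 112842.5; Σ(ρt)_B = 59020 (in km·kg/m³).
e = (40.96 − 20.8) − (112842.5 − 59020) / 3230 = 3.5 km.

3.5 km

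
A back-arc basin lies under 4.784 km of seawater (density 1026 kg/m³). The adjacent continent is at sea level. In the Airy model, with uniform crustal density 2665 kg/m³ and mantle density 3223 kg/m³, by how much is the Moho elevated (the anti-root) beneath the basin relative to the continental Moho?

In Airy isostatic equilibrium: replacing crust with seawater at the top is compensated by replacing crust with mantle at the base: d (ρ_c − ρ_w) = a (ρ_m − ρ_c).
a = d (ρ_c − ρ_w)/(ρ_m − ρ_c) = 4.784 km × 1639/558 = 14.1 km.

14.1 km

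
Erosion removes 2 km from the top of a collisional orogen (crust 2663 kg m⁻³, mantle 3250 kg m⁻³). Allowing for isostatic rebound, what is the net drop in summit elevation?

0.361 km

Rebound u = e ρ_c/ρ_m = 2 km × 2663/3250 = 1.639 km.
Net surface drop = e − u = 2 km − 1.639 km = e (ρ_m − ρ_c)/ρ_m = 0.361 km.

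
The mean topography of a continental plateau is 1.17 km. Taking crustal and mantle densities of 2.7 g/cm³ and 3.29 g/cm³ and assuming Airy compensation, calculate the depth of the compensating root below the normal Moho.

By Archimedes' principle applied to the lithosphere: the weight of the topography is balanced by the buoyancy of the root, ρ_c h = (ρ_m − ρ_c) r.
r = h · ρ_c / (ρ_m − ρ_c) = 1.17 km × 2.7 / (3.29 − 2.7) = 5.35 km.

5.35 km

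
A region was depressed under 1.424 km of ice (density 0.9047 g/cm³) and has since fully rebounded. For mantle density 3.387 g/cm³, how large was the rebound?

Removing the load lets mantle flow back in; uplift u satisfies ρ_ice t = ρ_m u.
u = t ρ_ice/ρ_m = 1.424 km × 0.9047/3.387 = 0.38 km.

0.38 km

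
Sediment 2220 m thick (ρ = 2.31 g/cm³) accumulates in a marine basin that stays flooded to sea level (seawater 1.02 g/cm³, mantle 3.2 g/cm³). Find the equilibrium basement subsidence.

1310 m

Submarine loading: the sediment displaces seawater, and the subsidence is in turn flooded, so s (ρ_m − ρ_w) = t (ρ_sed − ρ_w).
s = 2220 m × (2.31 − 1.02) / (3.2 − 1.02) = 1310 m.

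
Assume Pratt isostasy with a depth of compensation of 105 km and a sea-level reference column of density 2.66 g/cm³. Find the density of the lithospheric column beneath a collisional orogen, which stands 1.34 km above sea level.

Pratt balance: ρ_ref D = ρ (D + h).
ρ = ρ_ref D/(D + h) = 2.66 × 105 km/(105 km + 1.34 km) = 2.63 g/cm³.

2.63 g/cm³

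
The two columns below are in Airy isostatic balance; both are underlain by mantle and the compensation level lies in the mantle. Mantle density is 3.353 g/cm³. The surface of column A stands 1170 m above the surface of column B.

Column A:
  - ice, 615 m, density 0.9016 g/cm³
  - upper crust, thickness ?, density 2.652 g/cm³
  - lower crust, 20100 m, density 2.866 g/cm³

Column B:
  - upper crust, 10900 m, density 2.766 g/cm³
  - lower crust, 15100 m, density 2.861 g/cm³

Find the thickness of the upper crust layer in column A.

Take the compensation level at the base of the deeper column (depth z_c below the surface of column A) and equate Σ ρ_i t_i down to z_c; mantle fills any gap and the z_c terms cancel.
Column A: 615×0.9016 + x×2.652 + 20100×2.866 + (z_c − 20715 − x)×3.353
Column B: 1170×0 + 10900×2.766 + 15100×2.861 + (z_c − 1170 − 26000)×3.353
The z_c×3.353 term appears on both sides and cancels. Collect the known terms of each column as K = Σ(ρt)_known − 3.353 × (depth of known layers): K_A = 58161.084 − 3.353×20715 = −11296.311; K_B = 73350.5 − 3.353×(1170 + 26000) = −17750.51.
Balance: K_A − x×(3.353 − 2.652) = K_B, so x = (K_A − K_B)/(3.353 − 2.652) = 6454.2/0.701 = 9210 m.

9210 m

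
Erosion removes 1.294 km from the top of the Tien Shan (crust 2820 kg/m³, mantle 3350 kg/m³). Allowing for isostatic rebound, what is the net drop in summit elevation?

Rebound u = e ρ_c/ρ_m = 1.294 km × 2820/3350 = 1.089 km.
Net surface drop = e − u = 1.294 km − 1.089 km = e (ρ_m − ρ_c)/ρ_m = 0.205 km.

0.205 km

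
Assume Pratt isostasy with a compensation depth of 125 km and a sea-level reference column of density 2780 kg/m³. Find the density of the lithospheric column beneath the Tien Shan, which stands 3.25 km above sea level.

Pratt balance: ρ_ref D = ρ (D + h).
ρ = ρ_ref D/(D + h) = 2780 × 125 km/(125 km + 3.25 km) = 2710 kg/m³.

2710 kg/m³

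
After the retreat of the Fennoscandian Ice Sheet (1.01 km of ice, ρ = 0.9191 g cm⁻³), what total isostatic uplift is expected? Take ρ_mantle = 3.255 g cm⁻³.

0.285 km

Removing the load lets mantle flow back in; uplift u satisfies ρ_ice t = ρ_m u.
u = t ρ_ice/ρ_m = 1.01 km × 0.9191/3.255 = 0.285 km.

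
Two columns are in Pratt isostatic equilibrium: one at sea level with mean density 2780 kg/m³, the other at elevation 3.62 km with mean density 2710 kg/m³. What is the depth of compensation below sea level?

ρ_ref D = ρ (D + h) → D (ρ_ref − ρ) = ρ h.
D = ρ h/(ρ_ref − ρ) = 2710 × 3.62 km/(2780 − 2710) = 140 km.

140 km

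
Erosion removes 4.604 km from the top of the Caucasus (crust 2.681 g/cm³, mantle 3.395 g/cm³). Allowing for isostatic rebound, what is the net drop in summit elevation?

Rebound u = e ρ_c/ρ_m = 4.604 km × 2.681/3.395 = 3.636 km.
Net surface drop = e − u = 4.604 km − 3.636 km = e (ρ_m − ρ_c)/ρ_m = 0.968 km.

0.968 km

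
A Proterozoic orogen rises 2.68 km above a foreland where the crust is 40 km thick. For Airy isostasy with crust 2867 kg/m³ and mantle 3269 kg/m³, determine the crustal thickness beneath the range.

Root depth r = h ρ_c / (ρ_m − ρ_c) = 2.68 km × 2867 / 402 = 19.11 km.
Total thickness = T + h + r = 40 km + 2.68 km + 19.11 km = 61.8 km.

61.8 km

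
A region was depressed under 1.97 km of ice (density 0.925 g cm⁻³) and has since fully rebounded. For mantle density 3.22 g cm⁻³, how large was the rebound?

0.566 km

Removing the load lets mantle flow back in; uplift u satisfies ρ_ice t = ρ_m u.
u = t ρ_ice/ρ_m = 1.97 km × 0.925/3.22 = 0.566 km.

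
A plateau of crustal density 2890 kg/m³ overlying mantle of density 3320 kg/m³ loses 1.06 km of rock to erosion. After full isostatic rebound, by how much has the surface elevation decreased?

Rebound u = e ρ_c/ρ_m = 1.06 km × 2890/3320 = 0.9227 km.
Net surface drop = e − u = 1.06 km − 0.9227 km = e (ρ_m − ρ_c)/ρ_m = 0.137 km.

0.137 km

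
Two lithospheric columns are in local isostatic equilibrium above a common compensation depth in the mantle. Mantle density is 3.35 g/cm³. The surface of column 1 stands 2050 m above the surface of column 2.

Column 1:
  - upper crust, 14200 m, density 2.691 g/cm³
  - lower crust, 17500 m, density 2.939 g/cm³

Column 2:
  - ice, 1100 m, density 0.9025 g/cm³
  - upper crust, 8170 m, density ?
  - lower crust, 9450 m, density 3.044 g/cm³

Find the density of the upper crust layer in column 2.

2.85 g/cm³

Take the compensation level at the base of the deeper column (depth z_c below the surface of column 1) and equate Σ ρ_i t_i down to z_c; mantle fills any gap and the z_c terms cancel.
Column 1: 14200×2.691 + 17500×2.939 + (z_c − 31700)×3.35
Column 2: 2050×0 + 1100×0.9025 + 8170×ρ + 9450×3.044 + (z_c − 2050 − 18720)×3.35
The z_c×3.35 term appears on both sides and cancels. Collect the known terms of each column as K = Σ(ρt)_known − 3.35 × (depth of known layers): K_1 = 89644.7 − 3.35×31700 = −16550.3; K_2 = 29758.55 − 3.35×(2050 + 18720) = −39820.95.
Balance: K_1 = K_2 + 8170×ρ, so ρ = (K_1 − K_2)/8170 = 23270.7/8170 = 2.85 g/cm³.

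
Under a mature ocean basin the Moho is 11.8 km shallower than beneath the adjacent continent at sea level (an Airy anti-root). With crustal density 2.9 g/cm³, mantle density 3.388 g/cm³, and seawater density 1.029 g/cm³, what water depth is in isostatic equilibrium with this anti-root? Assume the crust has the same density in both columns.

Replacing a thickness d of crust by seawater at the top must be balanced by replacing crust with mantle at the base: d (ρ_c − ρ_w) = a (ρ_m − ρ_c).
d = a (ρ_m − ρ_c)/(ρ_c − ρ_w) = 11.8 km × 0.488/1.871 = 3.08 km.

3.08 km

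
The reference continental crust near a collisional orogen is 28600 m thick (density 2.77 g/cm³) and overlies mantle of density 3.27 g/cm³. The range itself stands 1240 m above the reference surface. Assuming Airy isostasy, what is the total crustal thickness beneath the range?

36700 m

Root depth r = h ρ_c / (ρ_m − ρ_c) = 1240 m × 2.77 / 0.5 = 6870 m.
Total thickness = T + h + r = 28600 m + 1240 m + 6870 m = 36700 m.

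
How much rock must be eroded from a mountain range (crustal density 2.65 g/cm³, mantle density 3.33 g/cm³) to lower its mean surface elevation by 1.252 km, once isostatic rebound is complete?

Net drop Δ = e − u = e − e ρ_c/ρ_m = e (ρ_m − ρ_c)/ρ_m.
e = Δ ρ_m/(ρ_m − ρ_c) = 1.252 km × 3.33/0.68 = 6.13 km.

6.13 km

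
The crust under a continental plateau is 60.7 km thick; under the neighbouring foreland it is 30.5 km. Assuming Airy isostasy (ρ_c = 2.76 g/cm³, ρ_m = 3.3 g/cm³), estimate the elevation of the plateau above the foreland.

Excess crust Δ = 60.7 km − 30.5 km = 30.2 km, split between elevation h and root r with h + r = Δ.
Airy balance ρ_c h = (ρ_m − ρ_c) r gives r = h ρ_c/(ρ_m − ρ_c), so h (1 + ρ_c/(ρ_m − ρ_c)) = Δ, i.e. h = Δ (ρ_m − ρ_c)/ρ_m.
h = 30.2 km × 0.54/3.3 = 4.94 km.

4.94 km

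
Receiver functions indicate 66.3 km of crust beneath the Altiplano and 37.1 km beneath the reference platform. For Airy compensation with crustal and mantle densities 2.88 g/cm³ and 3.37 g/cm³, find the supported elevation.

4.25 km

Excess crust Δ = 66.3 km − 37.1 km = 29.2 km, split between elevation h and root r with h + r = Δ.
Airy balance ρ_c h = (ρ_m − ρ_c) r gives r = h ρ_c/(ρ_m − ρ_c), so h (1 + ρ_c/(ρ_m − ρ_c)) = Δ, i.e. h = Δ (ρ_m − ρ_c)/ρ_m.
h = 29.2 km × 0.49/3.37 = 4.25 km.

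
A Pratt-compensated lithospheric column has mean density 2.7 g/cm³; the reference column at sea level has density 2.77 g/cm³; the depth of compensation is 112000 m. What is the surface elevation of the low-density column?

ρ_ref D = ρ (D + h) → h = D (ρ_ref − ρ)/ρ.
h = 112000 m × (2.77 − 2.7)/2.7 = 2900 m.

2900 m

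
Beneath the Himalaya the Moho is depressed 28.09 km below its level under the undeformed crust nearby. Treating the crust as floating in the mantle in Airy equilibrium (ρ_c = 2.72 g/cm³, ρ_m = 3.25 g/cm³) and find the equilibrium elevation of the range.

In Airy isostatic equilibrium: ρ_c h = (ρ_m − ρ_c) r.
h = r (ρ_m − ρ_c) / ρ_c = 28.09 km × (3.25 − 2.72) / 2.72 = 5.47 km.

5.47 km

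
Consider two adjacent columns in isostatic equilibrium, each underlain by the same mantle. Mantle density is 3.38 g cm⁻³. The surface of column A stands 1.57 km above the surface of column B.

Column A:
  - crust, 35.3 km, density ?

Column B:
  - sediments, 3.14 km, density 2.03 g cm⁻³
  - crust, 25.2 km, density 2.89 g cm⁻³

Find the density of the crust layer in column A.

Take the compensation level at the base of the deeper column (depth z_c below the surface of column A) and equate Σ ρ_i t_i down to z_c; mantle fills any gap and the z_c terms cancel.
Column A: 35.3×ρ + (z_c − 35.3)×3.38
Column B: 1.57×0 + 3.14×2.03 + 25.2×2.89 + (z_c − 1.57 − 28.34)×3.38
The z_c×3.38 term appears on both sides and cancels. Collect the known terms of each column as K = Σ(ρt)_known − 3.38 × (depth of known layers): K_A = 0 − 3.38×35.3 = −119.314; K_B = 79.2022 − 3.38×(1.57 + 28.34) = −21.8936.
Balance: K_A + 35.3×ρ = K_B, so ρ = (K_B − K_A)/35.3 = 97.4204/35.3 = 2.76 g cm⁻³.

2.76 g cm⁻³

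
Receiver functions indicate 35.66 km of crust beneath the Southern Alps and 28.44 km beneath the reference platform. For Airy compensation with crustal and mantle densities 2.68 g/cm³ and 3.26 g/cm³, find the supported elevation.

Excess crust Δ = 35.66 km − 28.44 km = 7.22 km, split between elevation h and root r with h + r = Δ.
Airy balance ρ_c h = (ρ_m − ρ_c) r gives r = h ρ_c/(ρ_m − ρ_c), so h (1 + ρ_c/(ρ_m − ρ_c)) = Δ, i.e. h = Δ (ρ_m − ρ_c)/ρ_m.
h = 7.22 km × 0.58/3.26 = 1.28 km.

1.28 km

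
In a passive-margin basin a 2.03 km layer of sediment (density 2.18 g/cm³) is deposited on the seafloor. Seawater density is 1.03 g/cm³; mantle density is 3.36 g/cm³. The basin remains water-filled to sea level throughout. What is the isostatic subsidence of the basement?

1 km

Submarine loading: the sediment displaces seawater, and the subsidence is in turn flooded, so s (ρ_m − ρ_w) = t (ρ_sed − ρ_w).
s = 2.03 km × (2.18 − 1.03) / (3.36 − 1.03) = 1 km.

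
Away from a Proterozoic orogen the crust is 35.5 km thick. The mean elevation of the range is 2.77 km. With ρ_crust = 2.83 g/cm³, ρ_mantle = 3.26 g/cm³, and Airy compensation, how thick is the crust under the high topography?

56.5 km

Root depth r = h ρ_c / (ρ_m − ρ_c) = 2.77 km × 2.83 / 0.43 = 18.23 km.
Total thickness = T + h + r = 35.5 km + 2.77 km + 18.23 km = 56.5 km.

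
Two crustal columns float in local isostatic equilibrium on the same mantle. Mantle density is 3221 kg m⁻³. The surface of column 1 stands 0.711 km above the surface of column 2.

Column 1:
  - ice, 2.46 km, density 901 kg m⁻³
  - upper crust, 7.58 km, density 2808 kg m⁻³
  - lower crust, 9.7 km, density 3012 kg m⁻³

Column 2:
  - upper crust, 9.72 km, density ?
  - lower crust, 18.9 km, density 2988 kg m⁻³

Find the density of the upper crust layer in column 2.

2790 kg m⁻³

Take the compensation level at the base of the deeper column (depth z_c below the surface of column 1) and equate Σ ρ_i t_i down to z_c; mantle fills any gap and the z_c terms cancel.
Column 1: 2.46×901 + 7.58×2808 + 9.7×3012 + (z_c − 19.74)×3221
Column 2: 0.711×0 + 9.72×ρ + 18.9×2988 + (z_c − 0.711 − 28.62)×3221
The z_c×3221 term appears on both sides and cancels. Collect the known terms of each column as K = Σ(ρt)_known − 3221 × (depth of known layers): K_1 = 52717.5 − 3221×19.74 = −10865.04; K_2 = 56473.2 − 3221×(0.711 + 28.62) = −38001.951.
Balance: K_1 = K_2 + 9.72×ρ, so ρ = (K_1 − K_2)/9.72 = 27136.9/9.72 = 2790 kg m⁻³.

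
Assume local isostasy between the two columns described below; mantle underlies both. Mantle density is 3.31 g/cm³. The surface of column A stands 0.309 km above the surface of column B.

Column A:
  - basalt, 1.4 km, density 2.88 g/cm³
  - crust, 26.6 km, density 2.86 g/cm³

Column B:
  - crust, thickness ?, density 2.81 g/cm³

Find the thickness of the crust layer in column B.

Take the compensation level at the base of the deeper column (depth z_c below the surface of column A) and equate Σ ρ_i t_i down to z_c; mantle fills any gap and the z_c terms cancel.
Column A: 1.4×2.88 + 26.6×2.86 + (z_c − 28)×3.31
Column B: 0.309×0 + x×2.81 + (z_c − 0.309 − 0 − x)×3.31
The z_c×3.31 term appears on both sides and cancels. Collect the known terms of each column as K = Σ(ρt)_known − 3.31 × (depth of known layers): K_A = 80.108 − 3.31×28 = −12.572; K_B = 0 − 3.31×(0.309 + 0) = −1.02279.
Balance: K_A = K_B − x×(3.31 − 2.81), so x = (K_B − K_A)/(3.31 − 2.81) = 11.5492/0.5 = 23.1 km.

23.1 km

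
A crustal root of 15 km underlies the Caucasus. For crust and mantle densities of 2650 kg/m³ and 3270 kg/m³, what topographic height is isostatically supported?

Isostatic balance requires: ρ_c h = (ρ_m − ρ_c) r.
h = r (ρ_m − ρ_c) / ρ_c = 15 km × (3270 − 2650) / 2650 = 3.51 km.

3.51 km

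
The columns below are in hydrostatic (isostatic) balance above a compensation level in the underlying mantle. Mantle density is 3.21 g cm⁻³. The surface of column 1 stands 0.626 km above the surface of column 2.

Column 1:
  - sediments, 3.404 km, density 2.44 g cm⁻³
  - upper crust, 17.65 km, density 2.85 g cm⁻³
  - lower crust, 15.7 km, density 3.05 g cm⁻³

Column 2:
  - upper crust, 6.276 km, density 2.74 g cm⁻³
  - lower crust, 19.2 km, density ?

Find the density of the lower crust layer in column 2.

Take the compensation level at the base of the deeper column (depth z_c below the surface of column 1) and equate Σ ρ_i t_i down to z_c; mantle fills any gap and the z_c terms cancel.
Column 1: 3.404×2.44 + 17.65×2.85 + 15.7×3.05 + (z_c − 36.754)×3.21
Column 2: 0.626×0 + 6.276×2.74 + 19.2×ρ + (z_c − 0.626 − 25.476)×3.21
The z_c×3.21 term appears on both sides and cancels. Collect the known terms of each column as K = Σ(ρt)_known − 3.21 × (depth of known layers): K_1 = 106.49326 − 3.21×36.754 = −11.48708; K_2 = 17.19624 − 3.21×(0.626 + 25.476) = −66.59118.
Balance: K_1 = K_2 + 19.2×ρ, so ρ = (K_1 − K_2)/19.2 = 55.1041/19.2 = 2.87 g cm⁻³.

2.87 g cm⁻³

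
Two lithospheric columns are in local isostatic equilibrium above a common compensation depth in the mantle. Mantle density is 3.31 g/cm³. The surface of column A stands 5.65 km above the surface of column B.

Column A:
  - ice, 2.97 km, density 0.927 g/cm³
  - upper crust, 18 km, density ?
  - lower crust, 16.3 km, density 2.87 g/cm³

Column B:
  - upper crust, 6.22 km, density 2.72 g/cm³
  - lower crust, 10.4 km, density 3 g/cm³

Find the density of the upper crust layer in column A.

Take the compensation level at the base of the deeper column (depth z_c below the surface of column A) and equate Σ ρ_i t_i down to z_c; mantle fills any gap and the z_c terms cancel.
Column A: 2.97×0.927 + 18×ρ + 16.3×2.87 + (z_c − 37.27)×3.31
Column B: 5.65×0 + 6.22×2.72 + 10.4×3 + (z_c − 5.65 − 16.62)×3.31
The z_c×3.31 term appears on both sides and cancels. Collect the known terms of each column as K = Σ(ρt)_known − 3.31 × (depth of known layers): K_A = 49.53419 − 3.31×37.27 = −73.82951; K_B = 48.1184 − 3.31×(5.65 + 16.62) = −25.5953.
Balance: K_A + 18×ρ = K_B, so ρ = (K_B − K_A)/18 = 48.2342/18 = 2.68 g/cm³.

2.68 g/cm³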